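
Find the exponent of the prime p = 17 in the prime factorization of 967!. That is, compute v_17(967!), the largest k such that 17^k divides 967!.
v_17(967!) = 59

Legendre's formula: v_p(n!) = Σ_{k ≥ 1} ⌊n / p^k⌋. For p = 17, n = 967, the terms are:
  ⌊967/17^1⌋ = ⌊967/17⌋ = 56
  ⌊967/17^2⌋ = ⌊967/289⌋ = 3
(the next term ⌊967/17^3⌋ = 0, terminating the sum). Summing: v_17(967!) = 56 + 3 = 59.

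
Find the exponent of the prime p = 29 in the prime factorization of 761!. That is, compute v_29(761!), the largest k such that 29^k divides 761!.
v_29(761!) = 26

Legendre's formula: v_p(n!) = Σ_{k ≥ 1} ⌊n / p^k⌋. For p = 29, n = 761, the terms are:
  ⌊761/29^1⌋ = ⌊761/29⌋ = 26
(the next term ⌊761/29^2⌋ = 0, terminating the sum). Summing: v_29(761!) = 26 = 26.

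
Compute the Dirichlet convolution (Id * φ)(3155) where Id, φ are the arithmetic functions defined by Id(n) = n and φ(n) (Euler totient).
(Id * φ)(3155) = 11349

Divisors of 3155: [1, 5, 631, 3155]. For each d | 3155:
  d = 1: Id(1) · φ(3155/1) = 1 · 2520 = 2520
  d = 5: Id(5) · φ(3155/5) = 5 · 630 = 3150
  d = 631: Id(631) · φ(3155/631) = 631 · 4 = 2524
  d = 3155: Id(3155) · φ(3155/3155) = 3155 · 1 = 3155
Summing: (Id * φ)(3155) = 2520 + 3150 + 2524 + 3155 = 11349.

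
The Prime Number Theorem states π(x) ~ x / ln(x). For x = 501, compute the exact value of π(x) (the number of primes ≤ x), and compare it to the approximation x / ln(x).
π(501) = 95;  x/ln(x) ≈ 80.59;  relative error ≈ 15.17%.

Directly count primes up to 501: π(501) = 95. The PNT approximation gives 501/ln(501) ≈ 501/6.21661 ≈ 80.59. Relative error (π(x) − x/ln(x)) / π(x) ≈ 15.17%; the approximation is known to undercount slightly (Li(x) is a better estimate).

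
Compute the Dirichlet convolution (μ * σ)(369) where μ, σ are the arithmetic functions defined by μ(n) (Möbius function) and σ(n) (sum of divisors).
(μ * σ)(369) = 369

Divisors of 369: [1, 3, 9, 41, 123, 369]. For each d | 369:
  d = 1: μ(1) · σ(369/1) = 1 · 546 = 546
  d = 3: μ(3) · σ(369/3) = -1 · 168 = -168
  d = 9: μ(9) · σ(369/9) = 0 · 42 = 0
  d = 41: μ(41) · σ(369/41) = -1 · 13 = -13
  d = 123: μ(123) · σ(369/123) = 1 · 4 = 4
  d = 369: μ(369) · σ(369/369) = 0 · 1 = 0
Summing: (μ * σ)(369) = 546 + -168 + 0 + -13 + 4 + 0 = 369.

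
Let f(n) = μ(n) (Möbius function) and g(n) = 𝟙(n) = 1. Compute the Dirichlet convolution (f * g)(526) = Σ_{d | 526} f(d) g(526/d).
(μ * 𝟙)(526) = 0

Divisors of 526: [1, 2, 263, 526]. For each d | 526:
  d = 1: μ(1) · 𝟙(526/1) = 1 · 1 = 1
  d = 2: μ(2) · 𝟙(526/2) = -1 · 1 = -1
  d = 263: μ(263) · 𝟙(526/263) = -1 · 1 = -1
  d = 526: μ(526) · 𝟙(526/526) = 1 · 1 = 1
Summing: (μ * 𝟙)(526) = 1 + -1 + -1 + 1 = 0.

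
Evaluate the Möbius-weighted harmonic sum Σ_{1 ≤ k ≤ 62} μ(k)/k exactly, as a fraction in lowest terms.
Σ μ(k)/k = 1874648830674470878723/117288381359406970983270

Values of μ(k) for 1 ≤ k ≤ 62: μ(1) = 1, μ(2) = -1, μ(3) = -1, μ(5) = -1, μ(6) = 1, μ(7) = -1, μ(10) = 1, μ(11) = -1, μ(13) = -1, μ(14) = 1, μ(15) = 1, μ(17) = -1, μ(19) = -1, μ(21) = 1, μ(22) = 1, μ(23) = -1, μ(26) = 1, μ(29) = -1, μ(30) = -1, μ(31) = -1, μ(33) = 1, μ(34) = 1, μ(35) = 1, μ(37) = -1, μ(38) = 1, μ(39) = 1, μ(41) = -1, μ(42) = -1, μ(43) = -1, μ(46) = 1, μ(47) = -1, μ(51) = 1, μ(53) = -1, μ(55) = 1, μ(57) = 1, μ(58) = 1, μ(59) = -1, μ(61) = -1, μ(62) = 1, with μ = 0 on non-squarefree integers. Summing μ(k)/k for k where μ(k) ≠ 0 gives 1874648830674470878723/117288381359406970983270 ≈ 0.0160. (PNT ⟺ this sum → 0 as n → ∞.)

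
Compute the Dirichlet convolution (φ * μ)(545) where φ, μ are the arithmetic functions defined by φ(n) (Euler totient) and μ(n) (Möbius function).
(φ * μ)(545) = 321

Divisors of 545: [1, 5, 109, 545]. For each d | 545:
  d = 1: φ(1) · μ(545/1) = 1 · 1 = 1
  d = 5: φ(5) · μ(545/5) = 4 · -1 = -4
  d = 109: φ(109) · μ(545/109) = 108 · -1 = -108
  d = 545: φ(545) · μ(545/545) = 432 · 1 = 432
Summing: (φ * μ)(545) = 1 + -4 + -108 + 432 = 321.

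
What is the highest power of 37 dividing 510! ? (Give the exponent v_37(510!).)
v_37(510!) = 13

Legendre's formula: v_p(n!) = Σ_{k ≥ 1} ⌊n / p^k⌋. For p = 37, n = 510, the terms are:
  ⌊510/37^1⌋ = ⌊510/37⌋ = 13
(the next term ⌊510/37^2⌋ = 0, terminating the sum). Summing: v_37(510!) = 13 = 13.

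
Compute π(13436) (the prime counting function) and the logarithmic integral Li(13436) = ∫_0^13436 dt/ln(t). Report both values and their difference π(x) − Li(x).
π(13436) = 1592;  Li(13436) ≈ 1613.05;  π(x) − Li(x) ≈ -21.05.

Direct count of primes ≤ 13436 gives π(13436) = 1592. Numerical evaluation of the logarithmic integral gives Li(13436) ≈ 1613.05. The difference π(x) − Li(x) ≈ -21.05 is typically negative for small/moderate x (Li(x) overestimates), though Littlewood's theorem shows this sign changes infinitely often.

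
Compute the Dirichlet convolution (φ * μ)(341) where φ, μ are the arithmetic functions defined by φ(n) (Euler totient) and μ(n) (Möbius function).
(φ * μ)(341) = 261

Divisors of 341: [1, 11, 31, 341]. For each d | 341:
  d = 1: φ(1) · μ(341/1) = 1 · 1 = 1
  d = 11: φ(11) · μ(341/11) = 10 · -1 = -10
  d = 31: φ(31) · μ(341/31) = 30 · -1 = -30
  d = 341: φ(341) · μ(341/341) = 300 · 1 = 300
Summing: (φ * μ)(341) = 1 + -10 + -30 + 300 = 261.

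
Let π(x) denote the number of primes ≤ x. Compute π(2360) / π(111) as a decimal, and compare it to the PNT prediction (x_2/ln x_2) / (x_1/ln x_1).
π(2360)/π(111) = 350/29 ≈ 12.0690;  PNT prediction ≈ 12.8928.

π(111) = 29 and π(2360) = 350, so π(2360)/π(111) ≈ 12.0690. The PNT-predicted ratio is (2360/ln(2360)) / (111/ln(111)) ≈ 12.8928. The two agree to within a few percent, as expected.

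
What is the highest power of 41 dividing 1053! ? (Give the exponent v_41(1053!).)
v_41(1053!) = 25

Legendre's formula: v_p(n!) = Σ_{k ≥ 1} ⌊n / p^k⌋. For p = 41, n = 1053, the terms are:
  ⌊1053/41^1⌋ = ⌊1053/41⌋ = 25
(the next term ⌊1053/41^2⌋ = 0, terminating the sum). Summing: v_41(1053!) = 25 = 25.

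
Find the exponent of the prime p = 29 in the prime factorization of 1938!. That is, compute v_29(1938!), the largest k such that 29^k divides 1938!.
v_29(1938!) = 68

Legendre's formula: v_p(n!) = Σ_{k ≥ 1} ⌊n / p^k⌋. For p = 29, n = 1938, the terms are:
  ⌊1938/29^1⌋ = ⌊1938/29⌋ = 66
  ⌊1938/29^2⌋ = ⌊1938/841⌋ = 2
(the next term ⌊1938/29^3⌋ = 0, terminating the sum). Summing: v_29(1938!) = 66 + 2 = 68.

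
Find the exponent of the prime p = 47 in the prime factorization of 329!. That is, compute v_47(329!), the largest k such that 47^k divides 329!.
v_47(329!) = 7

Legendre's formula: v_p(n!) = Σ_{k ≥ 1} ⌊n / p^k⌋. For p = 47, n = 329, the terms are:
  ⌊329/47^1⌋ = ⌊329/47⌋ = 7
(the next term ⌊329/47^2⌋ = 0, terminating the sum). Summing: v_47(329!) = 7 = 7.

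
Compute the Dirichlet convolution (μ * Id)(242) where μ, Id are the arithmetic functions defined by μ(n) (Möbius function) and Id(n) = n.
(μ * Id)(242) = 110

Divisors of 242: [1, 2, 11, 22, 121, 242]. For each d | 242:
  d = 1: μ(1) · Id(242/1) = 1 · 242 = 242
  d = 2: μ(2) · Id(242/2) = -1 · 121 = -121
  d = 11: μ(11) · Id(242/11) = -1 · 22 = -22
  d = 22: μ(22) · Id(242/22) = 1 · 11 = 11
  d = 121: μ(121) · Id(242/121) = 0 · 2 = 0
  d = 242: μ(242) · Id(242/242) = 0 · 1 = 0
Summing: (μ * Id)(242) = 242 + -121 + -22 + 11 + 0 + 0 = 110.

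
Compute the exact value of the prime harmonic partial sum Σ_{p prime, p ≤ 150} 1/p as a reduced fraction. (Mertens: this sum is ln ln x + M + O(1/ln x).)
Σ 1/p = 2815015614437565820654021455954100101477639621972021569177/1492182350939279320058875736615841068547583863326864530410

π(150) = 35, so the primes ≤ 150 are [2, 3, 5, 7, 11, 13, 17, 19, 23, 29, 31, 37, 41, 43, 47, 53, 59, 61, 67, 71, 73, 79, 83, 89, 97, 101, 103, 107, 109, 113, 127, 131, 137, 139, 149]. Summing 1/p over these primes: 2815015614437565820654021455954100101477639621972021569177/1492182350939279320058875736615841068547583863326864530410 ≈ 1.8865. Mertens estimate ln ln(150) + 0.2615 ≈ 1.8731.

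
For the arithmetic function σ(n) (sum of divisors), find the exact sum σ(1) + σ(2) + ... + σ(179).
Σ_{n ≤ 179} σ(n) = 26274

Compute σ(n) for each 1 ≤ n ≤ 179: σ(1) = 1, σ(2) = 3, σ(3) = 4, σ(4) = 7, σ(5) = 6, σ(6) = 12, σ(7) = 8, σ(8) = 15, σ(9) = 13, σ(10) = 18, σ(11) = 12, σ(12) = 28, σ(13) = 14, σ(14) = 24, σ(15) = 24, σ(16) = 31, σ(17) = 18, σ(18) = 39, σ(19) = 20, σ(20) = 42, σ(21) = 32, σ(22) = 36, σ(23) = 24, σ(24) = 60, σ(25) = 31, σ(26) = 42, σ(27) = 40, σ(28) = 56, σ(29) = 30, σ(30) = 72, σ(31) = 32, σ(32) = 63, σ(33) = 48, σ(34) = 54, σ(35) = 48, σ(36) = 91, σ(37) = 38, σ(38) = 60, σ(39) = 56, σ(40) = 90, σ(41) = 42, σ(42) = 96, σ(43) = 44, σ(44) = 84, σ(45) = 78, σ(46) = 72, σ(47) = 48, σ(48) = 124, σ(49) = 57, σ(50) = 93, σ(51) = 72, σ(52) = 98, σ(53) = 54, σ(54) = 120, σ(55) = 72, σ(56) = 120, σ(57) = 80, σ(58) = 90, σ(59) = 60, σ(60) = 168, σ(61) = 62, σ(62) = 96, σ(63) = 104, σ(64) = 127, σ(65) = 84, σ(66) = 144, σ(67) = 68, σ(68) = 126, σ(69) = 96, σ(70) = 144, σ(71) = 72, σ(72) = 195, σ(73) = 74, σ(74) = 114, σ(75) = 124, σ(76) = 140, σ(77) = 96, σ(78) = 168, σ(79) = 80, σ(80) = 186, σ(81) = 121, σ(82) = 126, σ(83) = 84, σ(84) = 224, σ(85) = 108, σ(86) = 132, σ(87) = 120, σ(88) = 180, σ(89) = 90, σ(90) = 234, σ(91) = 112, σ(92) = 168, σ(93) = 128, σ(94) = 144, σ(95) = 120, σ(96) = 252, σ(97) = 98, σ(98) = 171, σ(99) = 156, σ(100) = 217, σ(101) = 102, σ(102) = 216, σ(103) = 104, σ(104) = 210, σ(105) = 192, σ(106) = 162, σ(107) = 108, σ(108) = 280, σ(109) = 110, σ(110) = 216, σ(111) = 152, σ(112) = 248, σ(113) = 114, σ(114) = 240, σ(115) = 144, σ(116) = 210, σ(117) = 182, σ(118) = 180, σ(119) = 144, σ(120) = 360, σ(121) = 133, σ(122) = 186, σ(123) = 168, σ(124) = 224, σ(125) = 156, σ(126) = 312, σ(127) = 128, σ(128) = 255, σ(129) = 176, σ(130) = 252, σ(131) = 132, σ(132) = 336, σ(133) = 160, σ(134) = 204, σ(135) = 240, σ(136) = 270, σ(137) = 138, σ(138) = 288, σ(139) = 140, σ(140) = 336, σ(141) = 192, σ(142) = 216, σ(143) = 168, σ(144) = 403, σ(145) = 180, σ(146) = 222, σ(147) = 228, σ(148) = 266, σ(149) = 150, σ(150) = 372, σ(151) = 152, σ(152) = 300, σ(153) = 234, σ(154) = 288, σ(155) = 192, σ(156) = 392, σ(157) = 158, σ(158) = 240, σ(159) = 216, σ(160) = 378, σ(161) = 192, σ(162) = 363, σ(163) = 164, σ(164) = 294, σ(165) = 288, σ(166) = 252, σ(167) = 168, σ(168) = 480, σ(169) = 183, σ(170) = 324, σ(171) = 260, σ(172) = 308, σ(173) = 174, σ(174) = 360, σ(175) = 248, σ(176) = 372, σ(177) = 240, σ(178) = 270, σ(179) = 180. Summing all 179 values: 26274. (Average order: Σ_{n ≤ x} σ(n) ~ (π²/12) x². For x = 179, (π²/12)·179² ≈ 26352.67.)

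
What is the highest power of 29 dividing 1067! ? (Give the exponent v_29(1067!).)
v_29(1067!) = 37

Legendre's formula: v_p(n!) = Σ_{k ≥ 1} ⌊n / p^k⌋. For p = 29, n = 1067, the terms are:
  ⌊1067/29^1⌋ = ⌊1067/29⌋ = 36
  ⌊1067/29^2⌋ = ⌊1067/841⌋ = 1
(the next term ⌊1067/29^3⌋ = 0, terminating the sum). Summing: v_29(1067!) = 36 + 1 = 37.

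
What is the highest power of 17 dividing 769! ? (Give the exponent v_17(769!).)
v_17(769!) = 47

Legendre's formula: v_p(n!) = Σ_{k ≥ 1} ⌊n / p^k⌋. For p = 17, n = 769, the terms are:
  ⌊769/17^1⌋ = ⌊769/17⌋ = 45
  ⌊769/17^2⌋ = ⌊769/289⌋ = 2
(the next term ⌊769/17^3⌋ = 0, terminating the sum). Summing: v_17(769!) = 45 + 2 = 47.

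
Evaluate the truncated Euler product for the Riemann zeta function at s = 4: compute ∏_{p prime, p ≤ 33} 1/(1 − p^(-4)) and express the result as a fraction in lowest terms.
∏ = 44480956869217573792253389310087/41097743855049154662236160000000

The primes p ≤ 33 are [2, 3, 5, 7, 11, 13, 17, 19, 23, 29, 31]. For each prime, (1 − 1/p^4)^(-1) = p^4 / (p^4 − 1). The product is (1 − 1/2^4)^(-1), (1 − 1/3^4)^(-1), (1 − 1/5^4)^(-1), (1 − 1/7^4)^(-1), (1 − 1/11^4)^(-1), (1 − 1/13^4)^(-1), (1 − 1/17^4)^(-1), (1 − 1/19^4)^(-1), (1 − 1/23^4)^(-1), (1 − 1/29^4)^(-1), (1 − 1/31^4)^(-1) = ∏ p^4 / (p^4 − 1) = 44480956869217573792253389310087/41097743855049154662236160000000.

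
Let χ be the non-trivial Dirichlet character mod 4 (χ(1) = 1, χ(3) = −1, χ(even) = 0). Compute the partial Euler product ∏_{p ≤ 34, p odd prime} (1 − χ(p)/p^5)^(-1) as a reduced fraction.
∏ = 52015810615424538455317584769582112629834289625/52216435813704314792391924764477903837266444288

The odd primes p ≤ 34 are [3, 5, 7, 11, 13, 17, 19, 23, 29, 31]. For each, χ(p) = 1 if p ≡ 1 mod 4, χ(p) = −1 if p ≡ 3 mod 4. Taking (1 − χ(p)/p^5)^(-1) = p^5/(p^5 − χ(p)): (1 − (-1)/3^5)^(-1) · (1 − (1)/5^5)^(-1) · (1 − (-1)/7^5)^(-1) · (1 − (-1)/11^5)^(-1) · (1 − (1)/13^5)^(-1) · (1 − (1)/17^5)^(-1) · (1 − (-1)/19^5)^(-1) · (1 − (-1)/23^5)^(-1) · (1 − (1)/29^5)^(-1) · (1 − (-1)/31^5)^(-1) = 52015810615424538455317584769582112629834289625/52216435813704314792391924764477903837266444288.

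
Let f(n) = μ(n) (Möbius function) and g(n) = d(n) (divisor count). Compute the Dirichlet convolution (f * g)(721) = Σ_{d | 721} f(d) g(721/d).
(μ * d)(721) = 1

Divisors of 721: [1, 7, 103, 721]. For each d | 721:
  d = 1: μ(1) · d(721/1) = 1 · 4 = 4
  d = 7: μ(7) · d(721/7) = -1 · 2 = -2
  d = 103: μ(103) · d(721/103) = -1 · 2 = -2
  d = 721: μ(721) · d(721/721) = 1 · 1 = 1
Summing: (μ * d)(721) = 4 + -2 + -2 + 1 = 1.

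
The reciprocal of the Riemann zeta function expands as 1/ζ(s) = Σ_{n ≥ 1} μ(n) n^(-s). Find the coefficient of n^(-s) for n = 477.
μ(477) = 0

Factor n = 477 = 3^2 · 53. μ(n) = 0 if any exponent ≥ 2 (not squarefree); otherwise μ(n) = (−1)^{ω(n)} where ω(n) is the number of distinct prime factors. Applying: μ(477) = 0.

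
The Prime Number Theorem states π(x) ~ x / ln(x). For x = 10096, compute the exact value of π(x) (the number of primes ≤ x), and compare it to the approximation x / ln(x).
π(10096) = 1239;  x/ln(x) ≈ 1095.02;  relative error ≈ 11.62%.

Directly count primes up to 10096: π(10096) = 1239. The PNT approximation gives 10096/ln(10096) ≈ 10096/9.21989 ≈ 1095.02. Relative error (π(x) − x/ln(x)) / π(x) ≈ 11.62%; the approximation is known to undercount slightly (Li(x) is a better estimate).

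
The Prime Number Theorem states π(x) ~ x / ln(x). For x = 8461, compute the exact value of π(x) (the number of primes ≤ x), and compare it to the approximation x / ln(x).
π(8461) = 1058;  x/ln(x) ≈ 935.62;  relative error ≈ 11.57%.

Directly count primes up to 8461: π(8461) = 1058. The PNT approximation gives 8461/ln(8461) ≈ 8461/9.04322 ≈ 935.62. Relative error (π(x) − x/ln(x)) / π(x) ≈ 11.57%; the approximation is known to undercount slightly (Li(x) is a better estimate).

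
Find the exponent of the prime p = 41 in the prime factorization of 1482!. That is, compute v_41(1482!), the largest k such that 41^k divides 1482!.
v_41(1482!) = 36

Legendre's formula: v_p(n!) = Σ_{k ≥ 1} ⌊n / p^k⌋. For p = 41, n = 1482, the terms are:
  ⌊1482/41^1⌋ = ⌊1482/41⌋ = 36
(the next term ⌊1482/41^2⌋ = 0, terminating the sum). Summing: v_41(1482!) = 36 = 36.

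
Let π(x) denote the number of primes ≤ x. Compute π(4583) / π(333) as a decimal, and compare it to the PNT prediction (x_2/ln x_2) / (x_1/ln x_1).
π(4583)/π(333) = 620/67 ≈ 9.2537;  PNT prediction ≈ 9.4822.

π(333) = 67 and π(4583) = 620, so π(4583)/π(333) ≈ 9.2537. The PNT-predicted ratio is (4583/ln(4583)) / (333/ln(333)) ≈ 9.4822. The two agree to within a few percent, as expected.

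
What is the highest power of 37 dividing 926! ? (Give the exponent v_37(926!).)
v_37(926!) = 25

Legendre's formula: v_p(n!) = Σ_{k ≥ 1} ⌊n / p^k⌋. For p = 37, n = 926, the terms are:
  ⌊926/37^1⌋ = ⌊926/37⌋ = 25
(the next term ⌊926/37^2⌋ = 0, terminating the sum). Summing: v_37(926!) = 25 = 25.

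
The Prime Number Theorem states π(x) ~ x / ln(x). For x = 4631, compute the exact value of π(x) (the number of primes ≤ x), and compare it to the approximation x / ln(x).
π(4631) = 624;  x/ln(x) ≈ 548.66;  relative error ≈ 12.07%.

Directly count primes up to 4631: π(4631) = 624. The PNT approximation gives 4631/ln(4631) ≈ 4631/8.44053 ≈ 548.66. Relative error (π(x) − x/ln(x)) / π(x) ≈ 12.07%; the approximation is known to undercount slightly (Li(x) is a better estimate).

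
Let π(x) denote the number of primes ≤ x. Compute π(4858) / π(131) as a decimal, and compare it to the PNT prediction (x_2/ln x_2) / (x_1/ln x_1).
π(4858)/π(131) = 650/32 ≈ 20.3125;  PNT prediction ≈ 21.2987.

π(131) = 32 and π(4858) = 650, so π(4858)/π(131) ≈ 20.3125. The PNT-predicted ratio is (4858/ln(4858)) / (131/ln(131)) ≈ 21.2987. The two agree to within a few percent, as expected.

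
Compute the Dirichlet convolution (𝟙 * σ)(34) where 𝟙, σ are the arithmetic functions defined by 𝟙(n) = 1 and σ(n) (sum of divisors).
(𝟙 * σ)(34) = 76

Divisors of 34: [1, 2, 17, 34]. For each d | 34:
  d = 1: 𝟙(1) · σ(34/1) = 1 · 54 = 54
  d = 2: 𝟙(2) · σ(34/2) = 1 · 18 = 18
  d = 17: 𝟙(17) · σ(34/17) = 1 · 3 = 3
  d = 34: 𝟙(34) · σ(34/34) = 1 · 1 = 1
Summing: (𝟙 * σ)(34) = 54 + 18 + 3 + 1 = 76.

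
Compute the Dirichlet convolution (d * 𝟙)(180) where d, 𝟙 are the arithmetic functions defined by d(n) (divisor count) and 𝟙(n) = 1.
(d * 𝟙)(180) = 108

Divisors of 180: [1, 2, 3, 4, 5, 6, 9, 10, 12, 15, 18, 20, 30, 36, 45, 60, 90, 180]. For each d | 180:
  d = 1: d(1) · 𝟙(180/1) = 1 · 1 = 1
  d = 2: d(2) · 𝟙(180/2) = 2 · 1 = 2
  d = 3: d(3) · 𝟙(180/3) = 2 · 1 = 2
  d = 4: d(4) · 𝟙(180/4) = 3 · 1 = 3
  d = 5: d(5) · 𝟙(180/5) = 2 · 1 = 2
  d = 6: d(6) · 𝟙(180/6) = 4 · 1 = 4
  d = 9: d(9) · 𝟙(180/9) = 3 · 1 = 3
  d = 10: d(10) · 𝟙(180/10) = 4 · 1 = 4
  d = 12: d(12) · 𝟙(180/12) = 6 · 1 = 6
  d = 15: d(15) · 𝟙(180/15) = 4 · 1 = 4
  d = 18: d(18) · 𝟙(180/18) = 6 · 1 = 6
  d = 20: d(20) · 𝟙(180/20) = 6 · 1 = 6
  d = 30: d(30) · 𝟙(180/30) = 8 · 1 = 8
  d = 36: d(36) · 𝟙(180/36) = 9 · 1 = 9
  d = 45: d(45) · 𝟙(180/45) = 6 · 1 = 6
  d = 60: d(60) · 𝟙(180/60) = 12 · 1 = 12
  d = 90: d(90) · 𝟙(180/90) = 12 · 1 = 12
  d = 180: d(180) · 𝟙(180/180) = 18 · 1 = 18
Summing: (d * 𝟙)(180) = 1 + 2 + 2 + 3 + 2 + 4 + 3 + 4 + 6 + 4 + 6 + 6 + 8 + 9 + 6 + 12 + 12 + 18 = 108.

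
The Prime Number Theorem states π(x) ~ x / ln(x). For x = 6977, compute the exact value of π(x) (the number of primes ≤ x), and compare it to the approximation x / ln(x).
π(6977) = 897;  x/ln(x) ≈ 788.33;  relative error ≈ 12.12%.

Directly count primes up to 6977: π(6977) = 897. The PNT approximation gives 6977/ln(6977) ≈ 6977/8.85037 ≈ 788.33. Relative error (π(x) − x/ln(x)) / π(x) ≈ 12.12%; the approximation is known to undercount slightly (Li(x) is a better estimate).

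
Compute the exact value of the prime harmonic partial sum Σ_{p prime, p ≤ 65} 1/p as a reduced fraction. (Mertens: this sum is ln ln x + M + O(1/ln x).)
Σ 1/p = 201015517717077830328949/117288381359406970983270

π(65) = 18, so the primes ≤ 65 are [2, 3, 5, 7, 11, 13, 17, 19, 23, 29, 31, 37, 41, 43, 47, 53, 59, 61]. Summing 1/p over these primes: 201015517717077830328949/117288381359406970983270 ≈ 1.7139. Mertens estimate ln ln(65) + 0.2615 ≈ 1.6905.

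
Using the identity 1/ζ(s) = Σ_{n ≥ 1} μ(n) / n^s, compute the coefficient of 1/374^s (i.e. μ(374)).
μ(374) = -1

Factor n = 374 = 2 · 11 · 17. μ(n) = 0 if any exponent ≥ 2 (not squarefree); otherwise μ(n) = (−1)^{ω(n)} where ω(n) is the number of distinct prime factors. Applying: μ(374) = -1.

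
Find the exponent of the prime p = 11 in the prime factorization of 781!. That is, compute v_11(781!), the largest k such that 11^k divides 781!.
v_11(781!) = 77

Legendre's formula: v_p(n!) = Σ_{k ≥ 1} ⌊n / p^k⌋. For p = 11, n = 781, the terms are:
  ⌊781/11^1⌋ = ⌊781/11⌋ = 71
  ⌊781/11^2⌋ = ⌊781/121⌋ = 6
(the next term ⌊781/11^3⌋ = 0, terminating the sum). Summing: v_11(781!) = 71 + 6 = 77.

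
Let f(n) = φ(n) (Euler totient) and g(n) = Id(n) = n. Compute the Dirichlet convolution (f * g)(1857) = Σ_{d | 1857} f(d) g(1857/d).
(φ * Id)(1857) = 6185

Divisors of 1857: [1, 3, 619, 1857]. For each d | 1857:
  d = 1: φ(1) · Id(1857/1) = 1 · 1857 = 1857
  d = 3: φ(3) · Id(1857/3) = 2 · 619 = 1238
  d = 619: φ(619) · Id(1857/619) = 618 · 3 = 1854
  d = 1857: φ(1857) · Id(1857/1857) = 1236 · 1 = 1236
Summing: (φ * Id)(1857) = 1857 + 1238 + 1854 + 1236 = 6185.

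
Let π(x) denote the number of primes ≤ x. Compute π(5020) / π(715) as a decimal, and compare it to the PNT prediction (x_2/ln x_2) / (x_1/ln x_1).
π(5020)/π(715) = 672/127 ≈ 5.2913;  PNT prediction ≈ 5.4152.

π(715) = 127 and π(5020) = 672, so π(5020)/π(715) ≈ 5.2913. The PNT-predicted ratio is (5020/ln(5020)) / (715/ln(715)) ≈ 5.4152. The two agree to within a few percent, as expected.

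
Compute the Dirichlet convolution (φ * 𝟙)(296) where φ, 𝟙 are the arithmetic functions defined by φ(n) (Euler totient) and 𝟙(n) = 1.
(φ * 𝟙)(296) = 296

Divisors of 296: [1, 2, 4, 8, 37, 74, 148, 296]. For each d | 296:
  d = 1: φ(1) · 𝟙(296/1) = 1 · 1 = 1
  d = 2: φ(2) · 𝟙(296/2) = 1 · 1 = 1
  d = 4: φ(4) · 𝟙(296/4) = 2 · 1 = 2
  d = 8: φ(8) · 𝟙(296/8) = 4 · 1 = 4
  d = 37: φ(37) · 𝟙(296/37) = 36 · 1 = 36
  d = 74: φ(74) · 𝟙(296/74) = 36 · 1 = 36
  d = 148: φ(148) · 𝟙(296/148) = 72 · 1 = 72
  d = 296: φ(296) · 𝟙(296/296) = 144 · 1 = 144
Summing: (φ * 𝟙)(296) = 1 + 1 + 2 + 4 + 36 + 36 + 72 + 144 = 296.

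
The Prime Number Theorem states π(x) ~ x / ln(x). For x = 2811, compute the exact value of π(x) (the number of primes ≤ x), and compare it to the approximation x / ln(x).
π(2811) = 409;  x/ln(x) ≈ 353.97;  relative error ≈ 13.45%.

Directly count primes up to 2811: π(2811) = 409. The PNT approximation gives 2811/ln(2811) ≈ 2811/7.94130 ≈ 353.97. Relative error (π(x) − x/ln(x)) / π(x) ≈ 13.45%; the approximation is known to undercount slightly (Li(x) is a better estimate).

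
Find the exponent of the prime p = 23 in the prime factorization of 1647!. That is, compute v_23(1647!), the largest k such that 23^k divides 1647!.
v_23(1647!) = 74

Legendre's formula: v_p(n!) = Σ_{k ≥ 1} ⌊n / p^k⌋. For p = 23, n = 1647, the terms are:
  ⌊1647/23^1⌋ = ⌊1647/23⌋ = 71
  ⌊1647/23^2⌋ = ⌊1647/529⌋ = 3
(the next term ⌊1647/23^3⌋ = 0, terminating the sum). Summing: v_23(1647!) = 71 + 3 = 74.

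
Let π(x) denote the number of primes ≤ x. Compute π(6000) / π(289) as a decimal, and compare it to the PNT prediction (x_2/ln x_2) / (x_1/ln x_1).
π(6000)/π(289) = 783/61 ≈ 12.8361;  PNT prediction ≈ 13.5228.

π(289) = 61 and π(6000) = 783, so π(6000)/π(289) ≈ 12.8361. The PNT-predicted ratio is (6000/ln(6000)) / (289/ln(289)) ≈ 13.5228. The two agree to within a few percent, as expected.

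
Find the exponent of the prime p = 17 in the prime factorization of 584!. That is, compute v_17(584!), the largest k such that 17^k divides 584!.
v_17(584!) = 36

Legendre's formula: v_p(n!) = Σ_{k ≥ 1} ⌊n / p^k⌋. For p = 17, n = 584, the terms are:
  ⌊584/17^1⌋ = ⌊584/17⌋ = 34
  ⌊584/17^2⌋ = ⌊584/289⌋ = 2
(the next term ⌊584/17^3⌋ = 0, terminating the sum). Summing: v_17(584!) = 34 + 2 = 36.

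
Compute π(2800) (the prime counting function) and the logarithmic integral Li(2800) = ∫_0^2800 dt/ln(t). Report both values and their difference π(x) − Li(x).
π(2800) = 407;  Li(2800) ≈ 417.67;  π(x) − Li(x) ≈ -10.67.

Direct count of primes ≤ 2800 gives π(2800) = 407. Numerical evaluation of the logarithmic integral gives Li(2800) ≈ 417.67. The difference π(x) − Li(x) ≈ -10.67 is typically negative for small/moderate x (Li(x) overestimates), though Littlewood's theorem shows this sign changes infinitely often.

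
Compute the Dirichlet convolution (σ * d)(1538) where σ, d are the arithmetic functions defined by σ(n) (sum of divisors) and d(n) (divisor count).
(σ * d)(1538) = 3860

Divisors of 1538: [1, 2, 769, 1538]. For each d | 1538:
  d = 1: σ(1) · d(1538/1) = 1 · 4 = 4
  d = 2: σ(2) · d(1538/2) = 3 · 2 = 6
  d = 769: σ(769) · d(1538/769) = 770 · 2 = 1540
  d = 1538: σ(1538) · d(1538/1538) = 2310 · 1 = 2310
Summing: (σ * d)(1538) = 4 + 6 + 1540 + 2310 = 3860.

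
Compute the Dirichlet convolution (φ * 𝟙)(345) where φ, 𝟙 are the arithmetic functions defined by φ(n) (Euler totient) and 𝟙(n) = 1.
(φ * 𝟙)(345) = 345

Divisors of 345: [1, 3, 5, 15, 23, 69, 115, 345]. For each d | 345:
  d = 1: φ(1) · 𝟙(345/1) = 1 · 1 = 1
  d = 3: φ(3) · 𝟙(345/3) = 2 · 1 = 2
  d = 5: φ(5) · 𝟙(345/5) = 4 · 1 = 4
  d = 15: φ(15) · 𝟙(345/15) = 8 · 1 = 8
  d = 23: φ(23) · 𝟙(345/23) = 22 · 1 = 22
  d = 69: φ(69) · 𝟙(345/69) = 44 · 1 = 44
  d = 115: φ(115) · 𝟙(345/115) = 88 · 1 = 88
  d = 345: φ(345) · 𝟙(345/345) = 176 · 1 = 176
Summing: (φ * 𝟙)(345) = 1 + 2 + 4 + 8 + 22 + 44 + 88 + 176 = 345.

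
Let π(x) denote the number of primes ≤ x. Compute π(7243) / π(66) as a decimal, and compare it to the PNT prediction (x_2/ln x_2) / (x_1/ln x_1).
π(7243)/π(66) = 926/18 ≈ 51.4444;  PNT prediction ≈ 51.7320.

π(66) = 18 and π(7243) = 926, so π(7243)/π(66) ≈ 51.4444. The PNT-predicted ratio is (7243/ln(7243)) / (66/ln(66)) ≈ 51.7320. The two agree to within a few percent, as expected.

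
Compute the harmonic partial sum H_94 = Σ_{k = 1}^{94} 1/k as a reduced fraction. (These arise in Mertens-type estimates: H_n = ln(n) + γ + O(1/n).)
H_94 = 3684269126502577787295988888472646995861/718766754945489455304472257065075294400

Direct summation: H_94 = 1 + 1/2 + ... + 1/94. The least common denominator is lcm(1, ..., 94) = 718766754945489455304472257065075294400; over this denominator the numerator is 718766754945489455304472257065075294400 + 359383377472744727652236128532537647200 + 239588918315163151768157419021691764800 + 179691688736372363826118064266268823600 + 143753350989097891060894451413015058880 + 119794459157581575884078709510845882400 + 102680964992212779329210322437867899200 + 89845844368186181913059032133134411800 + 79862972771721050589385806340563921600 + 71876675494548945530447225706507529440 + 65342432267771768664042932460461390400 + 59897229578790787942039354755422941200 + 55289750380422265792651712081928868800 + 51340482496106389664605161218933949600 + 47917783663032630353631483804338352960 + 44922922184093090956529516066567205900 + 42280397349734673841439544533239723200 + 39931486385860525294692903170281960800 + 37829829207657339752866960898161857600 + 35938337747274472765223612853253764720 + 34226988330737593109736774145955966400 + 32671216133885884332021466230230695200 + 31250728475890845882803141611525012800 + 29948614789395393971019677377711470600 + 28750670197819578212178890282603011776 + 27644875190211132896325856040964434400 + 26620990923907016863128602113521307200 + 25670241248053194832302580609466974800 + 24785060515361705355326629553968113600 + 23958891831516315176815741902169176480 + 23186024353080305009821685711776622400 + 22461461092046545478264758033283602950 + 21780810755923922888014310820153796800 + 21140198674867336920719772266619861600 + 20536192998442555865842064487573579840 + 19965743192930262647346451585140980400 + 19426128512040255548769520461218251200 + 18914914603828669876433480449080928800 + 18429916793474088597550570693976289600 + 17969168873637236382611806426626882360 + 17530896462085108665962737977196958400 + 17113494165368796554868387072977983200 + 16715505928964871053592378071280820800 + 16335608066942942166010733115115347600 + 15972594554344210117877161268112784320 + 15625364237945422941401570805762506400 + 15292909679691265006478133129044155200 + 14974307394697696985509838688855735300 + 14668709284601825618458617491123985600 + 14375335098909789106089445141301505888 + 14093465783244891280479848177746574400 + 13822437595105566448162928020482217200 + 13561636885763951986876835038963684800 + 13310495461953508431564301056760653600 + 13068486453554353732808586492092278080 + 12835120624026597416151290304733487400 + 12609943069219113250955653632720619200 + 12392530257680852677663314776984056800 + 12182487371957448394991055204492801600 + 11979445915758157588407870951084588240 + 11783061556483433693515938640411070400 + 11593012176540152504910842855888311200 + 11408996110245864369912258048651988800 + 11230730546023272739132379016641801475 + 11057950076084453158530342416385773760 + 10890405377961961444007155410076898400 + 10727862014111782914992123239777243200 + 10570099337433668460359886133309930800 + 10416909491963615294267713870508337600 + 10268096499221277932921032243786789920 + 10123475421767457116964397986832046400 + 9982871596465131323673225792570490200 + 9846119930760129524718798041987332800 + 9713064256020127774384760230609125600 + 9583556732606526070726296760867670592 + 9457457301914334938216740224540464400 + 9334633181110252666291847494351627200 + 9214958396737044298775285346988144800 + 9098313353740372851955345026140193600 + 8984584436818618191305903213313441180 + 8873663641302338954376200704507102400 + 8765448231042554332981368988598479200 + 8659840421029993437403280205603316800 + 8556747082684398277434193536488991600 + 8456079469946934768287908906647944640 + 8357752964482435526796189035640410400 + 8261686838453901785108876517989371200 + 8167804033471471083005366557557673800 + 8076030954443701744994070304101969600 + 7986297277172105058938580634056392160 + 7898535768631752256093101725989838400 + 7812682118972711470700785402881253200 + 7728674784360101669940561903925540800 + 7646454839845632503239066564522077600 = 3684269126502577787295988888472646995861, so H_94 = 3684269126502577787295988888472646995861/718766754945489455304472257065075294400 (already in lowest terms) ≈ 5.12582. (The PNT-adjacent estimate ln(94) + γ ≈ 5.12051 matches within O(1/n).)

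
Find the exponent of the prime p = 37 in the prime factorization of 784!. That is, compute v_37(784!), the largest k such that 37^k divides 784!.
v_37(784!) = 21

Legendre's formula: v_p(n!) = Σ_{k ≥ 1} ⌊n / p^k⌋. For p = 37, n = 784, the terms are:
  ⌊784/37^1⌋ = ⌊784/37⌋ = 21
(the next term ⌊784/37^2⌋ = 0, terminating the sum). Summing: v_37(784!) = 21 = 21.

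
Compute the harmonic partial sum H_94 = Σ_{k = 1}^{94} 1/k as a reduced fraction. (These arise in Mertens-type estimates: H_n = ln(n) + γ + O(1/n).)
H_94 = 3684269126502577787295988888472646995861/718766754945489455304472257065075294400

Direct summation: H_94 = 1 + 1/2 + ... + 1/94. The least common denominator is lcm(1, ..., 94) = 718766754945489455304472257065075294400; over this denominator the numerator is 718766754945489455304472257065075294400 + 359383377472744727652236128532537647200 + 239588918315163151768157419021691764800 + 179691688736372363826118064266268823600 + 143753350989097891060894451413015058880 + 119794459157581575884078709510845882400 + 102680964992212779329210322437867899200 + 89845844368186181913059032133134411800 + 79862972771721050589385806340563921600 + 71876675494548945530447225706507529440 + 65342432267771768664042932460461390400 + 59897229578790787942039354755422941200 + 55289750380422265792651712081928868800 + 51340482496106389664605161218933949600 + 47917783663032630353631483804338352960 + 44922922184093090956529516066567205900 + 42280397349734673841439544533239723200 + 39931486385860525294692903170281960800 + 37829829207657339752866960898161857600 + 35938337747274472765223612853253764720 + 34226988330737593109736774145955966400 + 32671216133885884332021466230230695200 + 31250728475890845882803141611525012800 + 29948614789395393971019677377711470600 + 28750670197819578212178890282603011776 + 27644875190211132896325856040964434400 + 26620990923907016863128602113521307200 + 25670241248053194832302580609466974800 + 24785060515361705355326629553968113600 + 23958891831516315176815741902169176480 + 23186024353080305009821685711776622400 + 22461461092046545478264758033283602950 + 21780810755923922888014310820153796800 + 21140198674867336920719772266619861600 + 20536192998442555865842064487573579840 + 19965743192930262647346451585140980400 + 19426128512040255548769520461218251200 + 18914914603828669876433480449080928800 + 18429916793474088597550570693976289600 + 17969168873637236382611806426626882360 + 17530896462085108665962737977196958400 + 17113494165368796554868387072977983200 + 16715505928964871053592378071280820800 + 16335608066942942166010733115115347600 + 15972594554344210117877161268112784320 + 15625364237945422941401570805762506400 + 15292909679691265006478133129044155200 + 14974307394697696985509838688855735300 + 14668709284601825618458617491123985600 + 14375335098909789106089445141301505888 + 14093465783244891280479848177746574400 + 13822437595105566448162928020482217200 + 13561636885763951986876835038963684800 + 13310495461953508431564301056760653600 + 13068486453554353732808586492092278080 + 12835120624026597416151290304733487400 + 12609943069219113250955653632720619200 + 12392530257680852677663314776984056800 + 12182487371957448394991055204492801600 + 11979445915758157588407870951084588240 + 11783061556483433693515938640411070400 + 11593012176540152504910842855888311200 + 11408996110245864369912258048651988800 + 11230730546023272739132379016641801475 + 11057950076084453158530342416385773760 + 10890405377961961444007155410076898400 + 10727862014111782914992123239777243200 + 10570099337433668460359886133309930800 + 10416909491963615294267713870508337600 + 10268096499221277932921032243786789920 + 10123475421767457116964397986832046400 + 9982871596465131323673225792570490200 + 9846119930760129524718798041987332800 + 9713064256020127774384760230609125600 + 9583556732606526070726296760867670592 + 9457457301914334938216740224540464400 + 9334633181110252666291847494351627200 + 9214958396737044298775285346988144800 + 9098313353740372851955345026140193600 + 8984584436818618191305903213313441180 + 8873663641302338954376200704507102400 + 8765448231042554332981368988598479200 + 8659840421029993437403280205603316800 + 8556747082684398277434193536488991600 + 8456079469946934768287908906647944640 + 8357752964482435526796189035640410400 + 8261686838453901785108876517989371200 + 8167804033471471083005366557557673800 + 8076030954443701744994070304101969600 + 7986297277172105058938580634056392160 + 7898535768631752256093101725989838400 + 7812682118972711470700785402881253200 + 7728674784360101669940561903925540800 + 7646454839845632503239066564522077600 = 3684269126502577787295988888472646995861, so H_94 = 3684269126502577787295988888472646995861/718766754945489455304472257065075294400 (already in lowest terms) ≈ 5.12582. (The PNT-adjacent estimate ln(94) + γ ≈ 5.12051 matches within O(1/n).)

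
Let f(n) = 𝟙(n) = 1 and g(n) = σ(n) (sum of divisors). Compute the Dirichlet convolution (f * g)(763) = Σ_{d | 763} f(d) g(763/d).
(𝟙 * σ)(763) = 999

Divisors of 763: [1, 7, 109, 763]. For each d | 763:
  d = 1: 𝟙(1) · σ(763/1) = 1 · 880 = 880
  d = 7: 𝟙(7) · σ(763/7) = 1 · 110 = 110
  d = 109: 𝟙(109) · σ(763/109) = 1 · 8 = 8
  d = 763: 𝟙(763) · σ(763/763) = 1 · 1 = 1
Summing: (𝟙 * σ)(763) = 880 + 110 + 8 + 1 = 999.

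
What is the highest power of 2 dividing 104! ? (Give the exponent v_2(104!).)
v_2(104!) = 101

Legendre's formula: v_p(n!) = Σ_{k ≥ 1} ⌊n / p^k⌋. For p = 2, n = 104, the terms are:
  ⌊104/2^1⌋ = ⌊104/2⌋ = 52
  ⌊104/2^2⌋ = ⌊104/4⌋ = 26
  ⌊104/2^3⌋ = ⌊104/8⌋ = 13
  ⌊104/2^4⌋ = ⌊104/16⌋ = 6
  ⌊104/2^5⌋ = ⌊104/32⌋ = 3
  ⌊104/2^6⌋ = ⌊104/64⌋ = 1
(the next term ⌊104/2^7⌋ = 0, terminating the sum). Summing: v_2(104!) = 52 + 26 + 13 + 6 + 3 + 1 = 101.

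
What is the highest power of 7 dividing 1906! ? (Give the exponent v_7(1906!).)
v_7(1906!) = 315

Legendre's formula: v_p(n!) = Σ_{k ≥ 1} ⌊n / p^k⌋. For p = 7, n = 1906, the terms are:
  ⌊1906/7^1⌋ = ⌊1906/7⌋ = 272
  ⌊1906/7^2⌋ = ⌊1906/49⌋ = 38
  ⌊1906/7^3⌋ = ⌊1906/343⌋ = 5
(the next term ⌊1906/7^4⌋ = 0, terminating the sum). Summing: v_7(1906!) = 272 + 38 + 5 = 315.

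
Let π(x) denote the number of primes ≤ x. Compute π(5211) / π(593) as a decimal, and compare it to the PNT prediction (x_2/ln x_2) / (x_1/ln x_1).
π(5211)/π(593) = 693/108 ≈ 6.4167;  PNT prediction ≈ 6.5560.

π(593) = 108 and π(5211) = 693, so π(5211)/π(593) ≈ 6.4167. The PNT-predicted ratio is (5211/ln(5211)) / (593/ln(593)) ≈ 6.5560. The two agree to within a few percent, as expected.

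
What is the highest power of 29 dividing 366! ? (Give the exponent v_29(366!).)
v_29(366!) = 12

Legendre's formula: v_p(n!) = Σ_{k ≥ 1} ⌊n / p^k⌋. For p = 29, n = 366, the terms are:
  ⌊366/29^1⌋ = ⌊366/29⌋ = 12
(the next term ⌊366/29^2⌋ = 0, terminating the sum). Summing: v_29(366!) = 12 = 12.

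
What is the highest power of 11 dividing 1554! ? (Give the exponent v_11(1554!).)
v_11(1554!) = 154

Legendre's formula: v_p(n!) = Σ_{k ≥ 1} ⌊n / p^k⌋. For p = 11, n = 1554, the terms are:
  ⌊1554/11^1⌋ = ⌊1554/11⌋ = 141
  ⌊1554/11^2⌋ = ⌊1554/121⌋ = 12
  ⌊1554/11^3⌋ = ⌊1554/1331⌋ = 1
(the next term ⌊1554/11^4⌋ = 0, terminating the sum). Summing: v_11(1554!) = 141 + 12 + 1 = 154.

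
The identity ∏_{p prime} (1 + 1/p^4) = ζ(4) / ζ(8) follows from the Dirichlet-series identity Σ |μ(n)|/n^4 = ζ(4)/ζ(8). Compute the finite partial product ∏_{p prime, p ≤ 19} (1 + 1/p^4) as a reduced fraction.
∏ = 2063478382983759362985032/1914315839042201150180625

The primes p ≤ 19 are [2, 3, 5, 7, 11, 13, 17, 19]. For each, (1 + 1/p^4) = (p^4 + 1)/p^4. Multiplying these fractions over p ∈ [2, 3, 5, 7, 11, 13, 17, 19] gives 2063478382983759362985032/1914315839042201150180625. (In the limit P → ∞ this tends to ζ(4)/ζ(8).)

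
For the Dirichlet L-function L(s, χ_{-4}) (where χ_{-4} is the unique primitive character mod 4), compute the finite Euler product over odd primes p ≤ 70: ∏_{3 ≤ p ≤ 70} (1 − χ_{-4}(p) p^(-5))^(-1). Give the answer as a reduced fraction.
∏ = 37979204647637350516760877329690181347337250286656304892593349955377546774080367593893487696930042429/38125690090169221251718118687086971940856605396725095947148046662410194981822835725803035469807616000

The odd primes p ≤ 70 are [3, 5, 7, 11, 13, 17, 19, 23, 29, 31, 37, 41, 43, 47, 53, 59, 61, 67]. For each, χ(p) = 1 if p ≡ 1 mod 4, χ(p) = −1 if p ≡ 3 mod 4. Taking (1 − χ(p)/p^5)^(-1) = p^5/(p^5 − χ(p)): (1 − (-1)/3^5)^(-1) · (1 − (1)/5^5)^(-1) · (1 − (-1)/7^5)^(-1) · (1 − (-1)/11^5)^(-1) · (1 − (1)/13^5)^(-1) · (1 − (1)/17^5)^(-1) · (1 − (-1)/19^5)^(-1) · (1 − (-1)/23^5)^(-1) · (1 − (1)/29^5)^(-1) · (1 − (-1)/31^5)^(-1) · (1 − (1)/37^5)^(-1) · (1 − (1)/41^5)^(-1) · (1 − (-1)/43^5)^(-1) · (1 − (-1)/47^5)^(-1) · (1 − (1)/53^5)^(-1) · (1 − (-1)/59^5)^(-1) · (1 − (1)/61^5)^(-1) · (1 − (-1)/67^5)^(-1) = 37979204647637350516760877329690181347337250286656304892593349955377546774080367593893487696930042429/38125690090169221251718118687086971940856605396725095947148046662410194981822835725803035469807616000.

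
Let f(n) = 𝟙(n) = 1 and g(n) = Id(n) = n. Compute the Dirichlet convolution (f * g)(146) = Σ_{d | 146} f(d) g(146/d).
(𝟙 * Id)(146) = 222

Divisors of 146: [1, 2, 73, 146]. For each d | 146:
  d = 1: 𝟙(1) · Id(146/1) = 1 · 146 = 146
  d = 2: 𝟙(2) · Id(146/2) = 1 · 73 = 73
  d = 73: 𝟙(73) · Id(146/73) = 1 · 2 = 2
  d = 146: 𝟙(146) · Id(146/146) = 1 · 1 = 1
Summing: (𝟙 * Id)(146) = 146 + 73 + 2 + 1 = 222.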